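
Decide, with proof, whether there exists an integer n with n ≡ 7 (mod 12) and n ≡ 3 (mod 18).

gcd(12, 18) = 6. If n ≡ 7 (mod 12) and n ≡ 3 (mod 18), then n ≡ 7 (mod 6) and n ≡ 3 (mod 6).
But 7 mod 6 = 1 while 3 mod 6 = 3, a contradiction.
So no integer satisfies both congruences.

No, no such integer exists.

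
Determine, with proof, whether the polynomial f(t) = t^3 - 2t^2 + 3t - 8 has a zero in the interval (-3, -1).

No such root exists.

Evaluate at the endpoints: f(-3) = -62, f(-1) = -14 — same sign (negative).
The derivative f'(t) = 3t^2 - 4t + 3 is a quadratic with discriminant (-4)² − 4·3·3 = -20 < 0; it never vanishes, so it is always positive (sign of the leading coefficient).
So f is strictly increasing; between -3 and -1 its values lie between f(-3) = -62 and f(-1) = -14, all negative. Therefore f has no root in (-3, -1).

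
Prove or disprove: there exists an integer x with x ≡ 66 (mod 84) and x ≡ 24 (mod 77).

x = 486

Here gcd(84, 77) = 7, and both 66 and 24 leave remainder 3 mod 7, so the system is consistent.
Step through x = 66, 66 + 84, 66 + 2·84, …: the values 66, 150, 234, 318, 402, 486 reduce mod 77 to 66, 73, 3, 10, 17, 24. The value 486 hits 24.
Check: 486 mod 84 = 66, 486 mod 77 = 24. ✓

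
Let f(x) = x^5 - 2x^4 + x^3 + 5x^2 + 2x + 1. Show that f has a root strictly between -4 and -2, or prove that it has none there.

The endpoint values f(-4) = -1527 and f(-2) = -55 are both negative. Claim: f(x) < 0 for every x in (-4, -2).
Shift to the endpoint -2: with x = -2 − u (0 < u < 2), one computes f(-2 − u) = -u^5 - 12u^4 - 57u^3 - 129u^2 - 138u - 55.
The nonzero coefficients here are all negative, so for u > 0 every term is negative (or zero), and the constant term -55 is strictly negative.
So f is strictly negative on (-4, -2); no root exists in the interval.

No such root exists.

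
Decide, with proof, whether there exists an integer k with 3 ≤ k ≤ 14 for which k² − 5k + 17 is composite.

At k = 14: 14² − 5·14 + 17 = 143 = 11·13, which is composite.

k = 14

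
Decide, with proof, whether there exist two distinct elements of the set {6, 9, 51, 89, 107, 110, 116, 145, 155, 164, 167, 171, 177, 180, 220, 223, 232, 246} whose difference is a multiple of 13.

The pair (6, 110) works.

6 mod 13 = 6 and 110 mod 13 = 6, so 110 − 6 = 104 = 8·13.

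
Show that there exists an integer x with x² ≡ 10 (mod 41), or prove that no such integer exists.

x = 16

x = 16 works: 16² = 256, and 256 − 10 = 246 = 6·41.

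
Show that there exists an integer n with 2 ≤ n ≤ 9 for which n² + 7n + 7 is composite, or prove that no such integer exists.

n = 4

At n = 4: 4² + 7·4 + 7 = 51 = 3·17, which is composite.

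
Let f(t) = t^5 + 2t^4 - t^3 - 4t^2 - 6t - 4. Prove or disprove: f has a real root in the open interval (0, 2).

Such a root exists.

f(0) = -4 and f(2) = 24, which have opposite signs.
Since f is a polynomial it is continuous on [0, 2].
By the Intermediate Value Theorem, f takes the value 0 somewhere in the open interval.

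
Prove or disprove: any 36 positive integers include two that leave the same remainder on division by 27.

True.

Partition the integers by their residue mod 27; there are 27 classes.
Since 36 > 27, two of the 36 integers must share a residue class by the pigeonhole principle; call them a and b.
That is, a and b leave the same remainder on division by 27, as claimed.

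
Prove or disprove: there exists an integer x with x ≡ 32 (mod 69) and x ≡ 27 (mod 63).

Reduce both congruences modulo 3, which divides 69 and 63: they say x ≡ 32 (mod 3) and x ≡ 27 (mod 3).
But 32 mod 3 = 2 while 27 mod 3 = 0, a contradiction.
Hence the system has no solution.

No, no such integer exists.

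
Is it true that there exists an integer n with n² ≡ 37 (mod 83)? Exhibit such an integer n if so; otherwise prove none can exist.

n = 55 works: 55² = 3025, and 3025 − 37 = 2988 = 36·83.

n = 55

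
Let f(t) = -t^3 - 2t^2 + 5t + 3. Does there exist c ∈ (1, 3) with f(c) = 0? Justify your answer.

f(1) = 5 and f(3) = -27, which have opposite signs.
As a polynomial, f is continuous on every closed interval.
So by the Intermediate Value Theorem there is a c strictly between 1 and 3 with f(c) = 0.

Yes, such a c exists.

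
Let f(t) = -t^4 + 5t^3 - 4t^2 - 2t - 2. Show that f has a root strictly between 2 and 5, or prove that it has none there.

Yes, f has a root in the interval.

f(2) = 2 and f(5) = -112, which have opposite signs.
As a polynomial, f is continuous on every closed interval.
By the Intermediate Value Theorem f must vanish at some point of (2, 5).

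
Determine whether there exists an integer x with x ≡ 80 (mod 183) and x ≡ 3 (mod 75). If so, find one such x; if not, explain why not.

Reduce both congruences modulo 3, which divides 183 and 75: they say x ≡ 80 (mod 3) and x ≡ 3 (mod 3).
These are incompatible: 80 − 3 = 77 is not divisible by 3.
Hence the system has no solution.

No such integer exists.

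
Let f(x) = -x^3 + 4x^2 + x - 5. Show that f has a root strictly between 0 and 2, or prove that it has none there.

Yes, f has a root in the interval.

f(0) = -5 and f(2) = 5, which have opposite signs.
Since f is a polynomial it is continuous on [0, 2].
By the Intermediate Value Theorem, f takes the value 0 somewhere in the open interval.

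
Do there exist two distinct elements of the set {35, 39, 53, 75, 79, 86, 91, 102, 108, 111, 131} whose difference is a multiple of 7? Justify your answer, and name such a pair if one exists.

35 mod 7 = 0 and 91 mod 7 = 0, so 91 − 35 = 56 = 8·7.

35 and 91 are such a pair.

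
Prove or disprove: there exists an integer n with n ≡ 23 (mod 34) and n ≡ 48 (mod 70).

Both moduli are multiples of 2 = gcd(34, 70), so any solution would satisfy n ≡ 23 and n ≡ 48 modulo 2 simultaneously.
However 23 ≡ 1 and 48 ≡ 0 (mod 2), and 1 ≠ 0.
So no integer satisfies both congruences.

There is no such integer.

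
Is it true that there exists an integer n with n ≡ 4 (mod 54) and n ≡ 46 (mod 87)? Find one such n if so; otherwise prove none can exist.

n = 220

The moduli are not coprime: gcd(54, 87) = 3. Compatibility requires 3 ∣ (46 − 4) = 42, which holds, so solutions exist.
List candidates n ≡ 4 (mod 54): 4, 58, 112, 166, 220. Modulo 87 these are 4, 58, 25, 79, 46; 220 gives 46 as required.
Verify: 220 = 4·54 + 4 and 220 = 2·87 + 46. ✓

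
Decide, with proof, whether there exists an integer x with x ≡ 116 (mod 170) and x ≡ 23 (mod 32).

Reduce both congruences modulo 2, which divides 170 and 32: they say x ≡ 116 (mod 2) and x ≡ 23 (mod 2).
However 116 ≡ 0 and 23 ≡ 1 (mod 2), and 0 ≠ 1.
Hence the system has no solution.

There is no such integer.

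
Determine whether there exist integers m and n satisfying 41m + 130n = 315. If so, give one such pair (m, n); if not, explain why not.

m = 125, n = -37

Since gcd(41, 130) = 1, every integer is an integer combination of 41 and 130.
Euclidean algorithm: 130 = 3·41 + 7, 41 = 5·7 + 6, 7 = 1·6 + 1, 6 = 6·1 + 0.
Unwinding: 1 = 7 − 1·6 = 7 − (41 − 5·7) = −41 + 6·7 = −41 + 6·(130 − 3·41) = 6·130 − 19·41, i.e. 41·(-19) + 130·6 = 1.
Scaling by 315 gives the particular solution (m, n) = (-5985, 1890).
Shifting by a multiple of (130, −41) keeps it a solution: m = -5985 + 47·130 = 125, n = 1890 − 47·41 = -37.
Indeed 41·125 + 130·(-37) = 5125 − 4810 = 315.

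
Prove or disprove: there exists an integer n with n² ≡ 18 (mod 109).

109 is prime, so by Euler's criterion 18 is a square mod 109 iff 18^((109−1)/2) = 18^54 ≡ 1 (mod 109).
Repeated squaring mod 109: 18^2 = 324 ≡ 106; 18^4 ≡ 106² = 11236 ≡ 9; 18^8 ≡ 9² = 81 ≡ 81; 18^16 ≡ 81² = 6561 ≡ 21; 18^32 ≡ 21² = 441 ≡ 5.
Since 54 = 32 + 16 + 4 + 2, 18^54 ≡ 5 · 21 · 9 · 106; multiplying out mod 109: 5·21 = 105 ≡ 105, then 105·9 = 945 ≡ 73, then 73·106 = 7738 ≡ 108. Thus 18^54 ≡ 108 ≡ −1 (mod 109).
The value −1 means 18 is a non-residue modulo 109, so n² ≡ 18 (mod 109) is impossible.

There is no such integer.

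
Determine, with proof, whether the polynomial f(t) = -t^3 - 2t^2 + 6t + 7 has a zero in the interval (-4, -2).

f(-4) = 15 and f(-2) = -5, which have opposite signs.
Since f is a polynomial it is continuous on [-4, -2].
By the Intermediate Value Theorem, f takes the value 0 somewhere in the open interval.

Yes, f has a root in the interval.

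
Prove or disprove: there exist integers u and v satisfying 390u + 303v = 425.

There are no such integers.

gcd(390, 303) = 3, so every integer of the form 390u + 303v is a multiple of 3.
But 425 = 3·141 + 2, so 3 ∤ 425.
Therefore 390u + 303v = 425 has no solution in integers.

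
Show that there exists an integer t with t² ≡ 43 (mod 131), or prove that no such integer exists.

Take t = 49. Then 49² = 2401 = 18·131 + 43, so 49² ≡ 43 (mod 131).

t = 49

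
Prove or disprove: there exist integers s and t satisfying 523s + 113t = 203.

Since gcd(523, 113) = 1, every integer is an integer combination of 523 and 113.
Dividing repeatedly: 523 = 4·113 + 71, 113 = 1·71 + 42, 71 = 1·42 + 29, 42 = 1·29 + 13, 29 = 2·13 + 3, 13 = 4·3 + 1, 3 = 3·1 + 0.
Working back up the chain: 1 = 13 − 4·3 = 13 − 4·(29 − 2·13) = −4·29 + 9·13 = −4·29 + 9·(42 − 1·29) = 9·42 − 13·29 = 9·42 − 13·(71 − 1·42) = −13·71 + 22·42 = −13·71 + 22·(113 − 1·71) = 22·113 − 35·71 = 22·113 − 35·(523 − 4·113) = −35·523 + 162·113. So 523·(-35) + 113·162 = 1.
Times 203: 523·(-7105) + 113·32886 = 203, so (-7105, 32886) solves it.
The general solution is s = -7105 + 113k, t = 32886 − 523k; taking k = 63 gives the smaller pair s = 14, t = -63.
Check: 523·14 + 113·(-63) = 7322 − 7119 = 203. ✓

s = 14, t = -63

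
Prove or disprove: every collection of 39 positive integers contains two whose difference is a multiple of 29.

Partition the integers by their residue mod 29; there are 29 classes.
With 39 integers and only 29 classes, the pigeonhole principle forces two of them, say a and b, into the same class.
Equal remainders mean a − b ≡ 0 (mod 29), so 29 divides their difference.

True.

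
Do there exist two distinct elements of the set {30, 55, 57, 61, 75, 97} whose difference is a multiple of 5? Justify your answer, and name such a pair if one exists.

Yes: 30 and 55.

Both 30 and 55 leave remainder 0 on division by 5; their difference 25 = 5·5 is a multiple of 5.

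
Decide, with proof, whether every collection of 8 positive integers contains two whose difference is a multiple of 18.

Consider the 8 integers 82, 83, …, 89. They lie in distinct residue classes modulo 18, since 8 ≤ 18.
The differences between them range over 1, …, 7, none of which is divisible by 18.

No, the set {82, 83, 84, 85, 86, 87, 88, 89} is a counterexample.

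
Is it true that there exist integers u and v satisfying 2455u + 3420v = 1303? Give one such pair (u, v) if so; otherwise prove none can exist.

There are no such integers.

Any value of 2455u + 3420v is a multiple of gcd(2455, 3420) = 5.
But 1303 = 5·260 + 3, so 5 ∤ 1303.
Hence no integers u, v satisfy the equation.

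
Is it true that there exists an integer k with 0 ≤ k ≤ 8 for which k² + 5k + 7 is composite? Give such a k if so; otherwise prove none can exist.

At k = 2: 2² + 5·2 + 7 = 21 = 3·7, which is composite.

k = 2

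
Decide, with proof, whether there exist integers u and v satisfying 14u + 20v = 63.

No such integers exist.

gcd(14, 20) = 2, so every integer of the form 14u + 20v is a multiple of 2.
But 63 is not a multiple of 2 (it leaves remainder 1).
So the equation is unsolvable over ℤ.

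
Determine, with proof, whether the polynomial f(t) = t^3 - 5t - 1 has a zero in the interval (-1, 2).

Yes, f has a root in the interval.

f(-1) = 3 and f(2) = -3, which have opposite signs.
f is continuous everywhere (it is a polynomial), in particular on [-1, 2].
By the Intermediate Value Theorem f must vanish at some point of (-1, 2).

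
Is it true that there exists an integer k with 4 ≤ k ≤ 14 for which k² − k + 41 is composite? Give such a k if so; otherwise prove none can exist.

The values for k = 4, 5, …, 14 are 53, 61, 71, 83, 97, 113, 131, 151, 173, 197, 223, and each of these is prime.
So no value in the range makes the expression composite.

There is no such integer k in that range.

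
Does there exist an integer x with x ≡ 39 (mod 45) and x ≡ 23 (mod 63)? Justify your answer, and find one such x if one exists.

Both moduli are multiples of 9 = gcd(45, 63), so any solution would satisfy x ≡ 39 and x ≡ 23 modulo 9 simultaneously.
However 39 ≡ 3 and 23 ≡ 5 (mod 9), and 3 ≠ 5.
So no integer satisfies both congruences.

No, no such integer exists.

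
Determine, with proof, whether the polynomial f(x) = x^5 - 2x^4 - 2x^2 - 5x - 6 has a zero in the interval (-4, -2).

The endpoint values f(-4) = -1554 and f(-2) = -68 are both negative. Claim: f(x) < 0 for every x in (-4, -2).
Shift to the endpoint -2: with x = -2 − u (0 < u < 2), one computes f(-2 − u) = -u^5 - 12u^4 - 56u^3 - 130u^2 - 147u - 68.
All 6 nonzero coefficients of this polynomial in u are negative; hence for u > 0 the value is a sum of negative terms (the constant -68 among them).
Therefore f(x) < 0 throughout (-4, -2), and f has no zero there.

No such root exists.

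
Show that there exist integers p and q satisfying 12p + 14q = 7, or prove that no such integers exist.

Both 12 and 14 are divisible by gcd(12, 14) = 2, hence so is any combination 12p + 14q.
But 7 = 2·3 + 1, so 2 ∤ 7.
Therefore 12p + 14q = 7 has no solution in integers.

No, no such integers exist.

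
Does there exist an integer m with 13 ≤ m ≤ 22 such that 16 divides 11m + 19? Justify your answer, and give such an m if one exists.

No, no such integer m in that range exists.

The values of 11m + 19 for m = 13, 14, …, 22 are 162, 173, 184, 195, 206, 217, 228, 239, 250, 261; reduced mod 16 these are 2, 13, 8, 3, 14, 9, 4, 15, 10, 5.
Since 0 is absent from this list, 16 ∤ 11m + 19 for every m with 13 ≤ m ≤ 22.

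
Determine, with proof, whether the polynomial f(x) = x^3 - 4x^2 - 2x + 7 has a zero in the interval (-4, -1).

Such a root exists.

f(-4) = -113 and f(-1) = 4, which have opposite signs.
Since f is a polynomial it is continuous on [-4, -1].
By the Intermediate Value Theorem f must vanish at some point of (-4, -1).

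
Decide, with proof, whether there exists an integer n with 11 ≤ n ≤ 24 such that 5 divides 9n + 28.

n = 13

At n = 13 we get 9·13 + 28 = 145, and 145 = 5·29.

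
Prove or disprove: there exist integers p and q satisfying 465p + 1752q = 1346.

No such integers exist.

Any value of 465p + 1752q is a multiple of gcd(465, 1752) = 3.
But 1346 is not a multiple of 3 (it leaves remainder 2).
Therefore 465p + 1752q = 1346 has no solution in integers.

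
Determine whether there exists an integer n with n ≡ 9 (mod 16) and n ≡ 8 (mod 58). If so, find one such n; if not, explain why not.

Both moduli are multiples of 2 = gcd(16, 58), so any solution would satisfy n ≡ 9 and n ≡ 8 modulo 2 simultaneously.
However 9 ≡ 1 and 8 ≡ 0 (mod 2), and 1 ≠ 0.
So no integer satisfies both congruences.

There is no such integer.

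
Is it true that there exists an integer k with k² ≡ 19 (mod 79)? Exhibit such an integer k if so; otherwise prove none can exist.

k = 63 works: 63² = 3969, and 3969 − 19 = 3950 = 50·79.

k = 63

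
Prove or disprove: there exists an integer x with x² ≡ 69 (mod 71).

71 is prime, so by Euler's criterion 69 is a square mod 71 iff 69^((71−1)/2) = 69^35 ≡ 1 (mod 71).
Repeated squaring mod 71: 69^2 = 4761 ≡ 4; 69^4 ≡ 4² = 16 ≡ 16; 69^8 ≡ 16² = 256 ≡ 43; 69^16 ≡ 43² = 1849 ≡ 3; 69^32 ≡ 3² = 9 ≡ 9.
Since 35 = 32 + 2 + 1, 69^35 ≡ 9 · 4 · 69; multiplying out mod 71: 9·4 = 36 ≡ 36, then 36·69 = 2484 ≡ 70. Thus 69^35 ≡ 70 ≡ −1 (mod 71).
By Euler's criterion 69 is a quadratic non-residue mod 71: no x satisfies x² ≡ 69 (mod 71).

There is no such integer.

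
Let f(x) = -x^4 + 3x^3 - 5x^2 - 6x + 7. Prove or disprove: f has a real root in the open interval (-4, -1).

f(-4) = -497 and f(-1) = 4, which have opposite signs.
Since f is a polynomial it is continuous on [-4, -1].
By the Intermediate Value Theorem, f takes the value 0 somewhere in the open interval.

Such a root exists.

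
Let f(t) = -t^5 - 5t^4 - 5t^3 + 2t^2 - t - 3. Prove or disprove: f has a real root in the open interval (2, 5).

f has no root in that interval.

f(2) = -149 and f(5) = -6833, both negative, so a sign-change argument is unavailable; we show f keeps this sign on the whole interval.
Shift to the endpoint 2: with t = 2 + u (0 < u < 3), one computes f(2 + u) = -u^5 - 15u^4 - 85u^3 - 228u^2 - 293u - 149.
All 6 nonzero coefficients of this polynomial in u are negative; hence for u > 0 the value is a sum of negative terms (the constant -149 among them).
Therefore f(t) < 0 throughout (2, 5), and f has no zero there.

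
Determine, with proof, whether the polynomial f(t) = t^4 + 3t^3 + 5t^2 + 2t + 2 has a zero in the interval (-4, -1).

No.

The endpoint values f(-4) = 138 and f(-1) = 3 are both positive. Claim: f(t) > 0 for every t in (-4, -1).
Shift to the endpoint -1: with t = -1 − u (0 < u < 3), one computes f(-1 − u) = u^4 + u^3 + 2u^2 + 3u + 3.
The nonzero coefficients here are all positive, so for u > 0 every term is positive (or zero), and the constant term 3 is strictly positive.
So f is strictly positive on (-4, -1); no root exists in the interval.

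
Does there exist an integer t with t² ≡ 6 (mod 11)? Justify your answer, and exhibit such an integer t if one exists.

There is no such integer.

Computing t² mod 11 for t = 0, 1, …, 5 (enough, by the symmetry t ↦ 11 − t) gives 0, 1, 4, 9, 5, 3.
The set of squares mod 11 is therefore {0, 1, 3, 4, 5, 9}, which does not contain 6.
Therefore t² ≡ 6 (mod 11) has no solution.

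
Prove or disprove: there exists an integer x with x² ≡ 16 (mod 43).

Take x = 39. Then 39² = 1521 = 35·43 + 16, so 39² ≡ 16 (mod 43).

x = 39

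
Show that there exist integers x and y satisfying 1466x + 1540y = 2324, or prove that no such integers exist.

x = 364, y = -345

gcd(1466, 1540) = 2, and 2 divides 2324, so integer solutions exist.
Dividing through by 2 reduces the equation to 733x + 770y = 1162.
Euclidean algorithm: 770 = 1·733 + 37, 733 = 19·37 + 30, 37 = 1·30 + 7, 30 = 4·7 + 2, 7 = 3·2 + 1, 2 = 2·1 + 0.
Back-substituting, 1 = 7 − 3·2 = 7 − 3·(30 − 4·7) = −3·30 + 13·7 = −3·30 + 13·(37 − 1·30) = 13·37 − 16·30 = 13·37 − 16·(733 − 19·37) = −16·733 + 317·37 = −16·733 + 317·(770 − 1·733) = 317·770 − 333·733; that is, 733·(-333) + 770·317 = 1.
Scaling by 1162 gives the particular solution (x, y) = (-386946, 368354).
Shifting by a multiple of (770, −733) keeps it a solution: x = -386946 + 503·770 = 364, y = 368354 − 503·733 = -345.
Check: 1466·364 + 1540·(-345) = 533624 − 531300 = 2324. ✓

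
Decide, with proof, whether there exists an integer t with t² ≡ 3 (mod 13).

t = 9 works: 9² = 81, and 81 − 3 = 78 = 6·13.

t = 9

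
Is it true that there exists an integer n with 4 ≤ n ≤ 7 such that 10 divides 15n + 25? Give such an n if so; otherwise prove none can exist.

At n = 4 the value 85 is not a multiple of 10. At n = 5 we get 15·5 + 25 = 100, and 100 = 10·10.

n = 5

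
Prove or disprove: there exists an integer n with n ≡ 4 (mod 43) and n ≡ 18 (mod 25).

Since 43 and 25 share no common factor, CRT says the pair of congruences has a solution (unique mod 1075).
Any solution of the first congruence is n = 4 + 43t; substituting into the second, 43t ≡ 18 − 4 ≡ 14 (mod 25).
43 ≡ 18 (mod 25), so this reads 18t ≡ 14 (mod 25). Note 18·7 = 126 ≡ 1 (mod 25) (as 126 − 1 = 5·25), so 18⁻¹ ≡ 7.
Multiplying by 7: t ≡ 7·14 = 98 ≡ 23 (mod 25).
With t = 23: n = 4 + 43·23 = 993.
Check: 993 mod 43 = 4, 993 mod 25 = 18. ✓

n = 993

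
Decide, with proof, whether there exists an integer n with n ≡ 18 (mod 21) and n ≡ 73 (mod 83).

n = 1152

The moduli 21 and 83 are coprime, so by the Chinese Remainder Theorem a unique solution modulo 1743 exists.
Write n = 18 + 21t and require 18 + 21t ≡ 73 (mod 83), i.e. 21t ≡ 55 (mod 83).
To invert 21 modulo 83: 83 = 3·21 + 20, 21 = 1·20 + 1, 20 = 20·1 + 0, and unwinding, 1 = 21 − 1·20 = 21 − (83 − 3·21) = −83 + 4·21. Thus 21⁻¹ ≡ 4 (mod 83).
Therefore t ≡ 4·55 = 220 ≡ 54 (mod 83).
Taking t = 54 gives n = 18 + 21·54 = 1152.
Check: 1152 mod 21 = 18, 1152 mod 83 = 73. ✓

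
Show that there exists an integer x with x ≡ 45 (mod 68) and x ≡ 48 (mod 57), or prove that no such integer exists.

x = 1473

The moduli 68 and 57 are coprime, so by the Chinese Remainder Theorem a unique solution modulo 3876 exists.
Write x = 45 + 68t and require 45 + 68t ≡ 48 (mod 57), i.e. 68t ≡ 3 (mod 57).
68 ≡ 11 (mod 57), so this reads 11t ≡ 3 (mod 57). Note 11·26 = 286 ≡ 1 (mod 57) (as 286 − 1 = 5·57), so 11⁻¹ ≡ 26.
Therefore t ≡ 26·3 = 78 ≡ 21 (mod 57).
Taking t = 21 gives x = 45 + 68·21 = 1473.
Indeed 1473 ≡ 45 (mod 68) and 1473 ≡ 48 (mod 57).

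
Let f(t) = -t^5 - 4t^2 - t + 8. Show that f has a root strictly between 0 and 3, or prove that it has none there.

Such a root exists.

f(0) = 8 and f(3) = -274, which have opposite signs.
Since f is a polynomial it is continuous on [0, 3].
By the Intermediate Value Theorem f must vanish at some point of (0, 3).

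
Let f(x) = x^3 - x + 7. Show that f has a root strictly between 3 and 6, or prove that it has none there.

No.

The endpoint values f(3) = 31 and f(6) = 217 are both positive. Claim: f(x) > 0 for every x in (3, 6).
Shift to the endpoint 3: with x = 3 + u (0 < u < 3), one computes f(3 + u) = u^3 + 9u^2 + 26u + 31.
All 4 nonzero coefficients of this polynomial in u are positive; hence for u > 0 the value is a sum of positive terms (the constant 31 among them).
So f is strictly positive on (3, 6); no root exists in the interval.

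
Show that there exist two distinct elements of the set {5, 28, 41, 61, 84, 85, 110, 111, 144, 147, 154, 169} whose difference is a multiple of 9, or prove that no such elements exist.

The pair (5, 41) works.

5 mod 9 = 5 and 41 mod 9 = 5, so 41 − 5 = 36 = 4·9.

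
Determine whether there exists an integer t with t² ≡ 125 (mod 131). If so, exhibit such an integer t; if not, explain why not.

t = 115

t = 115 works: 115² = 13225, and 13225 − 125 = 13100 = 100·131.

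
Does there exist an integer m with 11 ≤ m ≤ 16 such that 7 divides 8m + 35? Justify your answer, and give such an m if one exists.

m = 14

For m = 11, 12, 13 the values 123, 131, 139 are not multiples of 7. At m = 14 we get 8·14 + 35 = 147, and 147 = 7·21.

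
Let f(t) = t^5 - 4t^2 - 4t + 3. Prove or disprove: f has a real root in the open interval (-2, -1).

Yes, f has a root in the interval.

f(-2) = -37 and f(-1) = 2, which have opposite signs.
Since f is a polynomial it is continuous on [-2, -1].
By the Intermediate Value Theorem, f takes the value 0 somewhere in the open interval.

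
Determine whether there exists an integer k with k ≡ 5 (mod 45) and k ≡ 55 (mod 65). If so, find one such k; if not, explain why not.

k = 185

gcd(45, 65) = 5. A simultaneous solution exists iff 5 ≡ 55 (mod 5); here 5 mod 5 = 0 = 55 mod 5, so it does.
List candidates k ≡ 5 (mod 45): 5, 50, 95, 140, 185. Modulo 65 these are 5, 50, 30, 10, 55; 185 gives 55 as required.
Verify: 185 = 4·45 + 5 and 185 = 2·65 + 55. ✓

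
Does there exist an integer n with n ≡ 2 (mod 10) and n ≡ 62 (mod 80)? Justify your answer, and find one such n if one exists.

gcd(10, 80) = 10. A simultaneous solution exists iff 2 ≡ 62 (mod 10); here 2 mod 10 = 2 = 62 mod 10, so it does.
Step through n = 2, 2 + 10, 2 + 2·10, …: the values 2, 12, 22, 32, 42, 52, 62 reduce mod 80 to 2, 12, 22, 32, 42, 52, 62. The value 62 hits 62.
Verify: 62 = 6·10 + 2 and 62 = 0·80 + 62. ✓

n = 62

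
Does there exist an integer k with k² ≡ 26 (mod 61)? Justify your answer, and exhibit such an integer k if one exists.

There is no such integer.

61 is prime, so by Euler's criterion 26 is a square mod 61 iff 26^((61−1)/2) = 26^30 ≡ 1 (mod 61).
Squaring successively (mod 61): 26^2 = 676 ≡ 5; 26^4 ≡ 5² = 25 ≡ 25; 26^8 ≡ 25² = 625 ≡ 15; 26^16 ≡ 15² = 225 ≡ 42.
Since 30 = 16 + 8 + 4 + 2, 26^30 ≡ 42 · 15 · 25 · 5; multiplying out mod 61: 42·15 = 630 ≡ 20, then 20·25 = 500 ≡ 12, then 12·5 = 60 ≡ 60. Thus 26^30 ≡ 60 ≡ −1 (mod 61).
By Euler's criterion 26 is a quadratic non-residue mod 61: no k satisfies k² ≡ 26 (mod 61).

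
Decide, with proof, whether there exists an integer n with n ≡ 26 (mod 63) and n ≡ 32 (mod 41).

n = 278

Since 63 and 41 share no common factor, CRT says the pair of congruences has a solution (unique mod 2583).
Write n = 26 + 63t and require 26 + 63t ≡ 32 (mod 41), i.e. 63t ≡ 6 (mod 41).
63 ≡ 22 (mod 41), so this reads 22t ≡ 6 (mod 41). Note 22·28 = 616 ≡ 1 (mod 41) (as 616 − 1 = 15·41), so 22⁻¹ ≡ 28.
Multiplying by 28: t ≡ 28·6 = 168 ≡ 4 (mod 41).
With t = 4: n = 26 + 63·4 = 278.
Check: 278 mod 63 = 26, 278 mod 41 = 32. ✓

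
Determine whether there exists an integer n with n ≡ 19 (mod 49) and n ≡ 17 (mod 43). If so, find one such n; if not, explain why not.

n = 705

gcd(49, 43) = 1, so the Chinese Remainder Theorem guarantees exactly one residue class mod 2107 satisfying both.
Any solution of the first congruence is n = 19 + 49t; substituting into the second, 49t ≡ 17 − 19 ≡ 41 (mod 43).
49 ≡ 6 (mod 43), so this reads 6t ≡ 41 (mod 43). Note 6·36 = 216 ≡ 1 (mod 43) (as 216 − 1 = 5·43), so 6⁻¹ ≡ 36.
Therefore t ≡ 36·41 = 1476 ≡ 14 (mod 43).
With t = 14: n = 19 + 49·14 = 705.
Check: 705 mod 49 = 19, 705 mod 43 = 17. ✓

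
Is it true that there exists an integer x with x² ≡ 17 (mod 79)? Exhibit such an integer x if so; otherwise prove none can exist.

No such integer exists.

79 is prime, so by Euler's criterion 17 is a square mod 79 iff 17^((79−1)/2) = 17^39 ≡ 1 (mod 79).
Squaring successively (mod 79): 17^2 = 289 ≡ 52; 17^4 ≡ 52² = 2704 ≡ 18; 17^8 ≡ 18² = 324 ≡ 8; 17^16 ≡ 8² = 64 ≡ 64; 17^32 ≡ 64² = 4096 ≡ 67.
Since 39 = 32 + 4 + 2 + 1, 17^39 ≡ 67 · 18 · 52 · 17; multiplying out mod 79: 67·18 = 1206 ≡ 21, then 21·52 = 1092 ≡ 65, then 65·17 = 1105 ≡ 78. Thus 17^39 ≡ 78 ≡ −1 (mod 79).
The value −1 means 17 is a non-residue modulo 79, so x² ≡ 17 (mod 79) is impossible.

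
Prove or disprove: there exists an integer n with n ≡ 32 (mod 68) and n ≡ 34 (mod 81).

n = 2140

gcd(68, 81) = 1, so the Chinese Remainder Theorem guarantees exactly one residue class mod 5508 satisfying both.
Write n = 32 + 68t and require 32 + 68t ≡ 34 (mod 81), i.e. 68t ≡ 2 (mod 81).
Note 68·56 = 3808 ≡ 1 (mod 81) (as 3808 − 1 = 47·81), so 68⁻¹ ≡ 56.
Therefore t ≡ 56·2 = 112 ≡ 31 (mod 81).
Taking t = 31 gives n = 32 + 68·31 = 2140.
Check: 2140 mod 68 = 32, 2140 mod 81 = 34. ✓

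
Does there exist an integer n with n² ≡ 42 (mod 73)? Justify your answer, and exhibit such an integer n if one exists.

No, no such integer exists.

Apply Euler's criterion with the prime 73: 42 is a quadratic residue iff 42^36 ≡ 1 (mod 73), and a non-residue iff it is ≡ −1.
Repeated squaring mod 73: 42^2 = 1764 ≡ 12; 42^4 ≡ 12² = 144 ≡ 71; 42^8 ≡ 71² = 5041 ≡ 4; 42^16 ≡ 4² = 16 ≡ 16; 42^32 ≡ 16² = 256 ≡ 37.
Since 36 = 32 + 4, 42^36 ≡ 37 · 71; multiplying out mod 73: 37·71 = 2627 ≡ 72. Thus 42^36 ≡ 72 ≡ −1 (mod 73).
By Euler's criterion 42 is a quadratic non-residue mod 73: no n satisfies n² ≡ 42 (mod 73).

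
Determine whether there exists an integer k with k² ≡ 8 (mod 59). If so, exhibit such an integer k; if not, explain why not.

No such integer exists.

Apply Euler's criterion with the prime 59: 8 is a quadratic residue iff 8^29 ≡ 1 (mod 59), and a non-residue iff it is ≡ −1.
Squaring successively (mod 59): 8^2 = 64 ≡ 5; 8^4 ≡ 5² = 25 ≡ 25; 8^8 ≡ 25² = 625 ≡ 35; 8^16 ≡ 35² = 1225 ≡ 45.
Since 29 = 16 + 8 + 4 + 1, 8^29 ≡ 45 · 35 · 25 · 8; multiplying out mod 59: 45·35 = 1575 ≡ 41, then 41·25 = 1025 ≡ 22, then 22·8 = 176 ≡ 58. Thus 8^29 ≡ 58 ≡ −1 (mod 59).
The value −1 means 8 is a non-residue modulo 59, so k² ≡ 8 (mod 59) is impossible.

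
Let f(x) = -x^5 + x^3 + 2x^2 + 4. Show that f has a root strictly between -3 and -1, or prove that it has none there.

The endpoint values f(-3) = 238 and f(-1) = 6 are both positive. Claim: f(x) > 0 for every x in (-3, -1).
Shift to the endpoint -1: with x = -1 − u (0 < u < 2), one computes f(-1 − u) = u^5 + 5u^4 + 9u^3 + 9u^2 + 6u + 6.
All 6 nonzero coefficients of this polynomial in u are positive; hence for u > 0 the value is a sum of positive terms (the constant 6 among them).
Therefore f(x) > 0 throughout (-3, -1), and f has no zero there.

f has no root in that interval.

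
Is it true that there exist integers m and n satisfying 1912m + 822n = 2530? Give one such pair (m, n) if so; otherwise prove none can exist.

m = 172, n = -397

Every value of 1912m + 822n is a multiple of gcd(1912, 822) = 2; since 2 ∣ 2530, solutions exist.
Dividing through by 2 reduces the equation to 956m + 411n = 1265.
Run the Euclidean algorithm on 956 and 411: 956 = 2·411 + 134, 411 = 3·134 + 9, 134 = 14·9 + 8, 9 = 1·8 + 1, 8 = 8·1 + 0.
Unwinding: 1 = 9 − 1·8 = 9 − (134 − 14·9) = −134 + 15·9 = −134 + 15·(411 − 3·134) = 15·411 − 46·134 = 15·411 − 46·(956 − 2·411) = −46·956 + 107·411, i.e. 956·(-46) + 411·107 = 1.
Multiplying through by 1265: m = (-46)·1265 = -58190, n = 107·1265 = 135355 is a solution.
Adding 142·411 to m and subtracting 142·956 from n gives the tidier solution (172, -397).
Check: 1912·172 + 822·(-397) = 328864 − 326334 = 2530. ✓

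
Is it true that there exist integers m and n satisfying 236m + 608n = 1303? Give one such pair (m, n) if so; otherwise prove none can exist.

No, no such integers exist.

Both 236 and 608 are divisible by gcd(236, 608) = 4, hence so is any combination 236m + 608n.
But 1303 = 4·325 + 3, so 4 ∤ 1303.
Hence no integers m, n satisfy the equation.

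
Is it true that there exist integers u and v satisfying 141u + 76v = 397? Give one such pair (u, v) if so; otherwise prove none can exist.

Since gcd(141, 76) = 1, every integer is an integer combination of 141 and 76.
Run the Euclidean algorithm on 141 and 76: 141 = 1·76 + 65, 76 = 1·65 + 11, 65 = 5·11 + 10, 11 = 1·10 + 1, 10 = 10·1 + 0.
Working back up the chain: 1 = 11 − 1·10 = 11 − (65 − 5·11) = −65 + 6·11 = −65 + 6·(76 − 1·65) = 6·76 − 7·65 = 6·76 − 7·(141 − 1·76) = −7·141 + 13·76. So 141·(-7) + 76·13 = 1.
Scaling by 397 gives the particular solution (u, v) = (-2779, 5161).
Adding 37·76 to u and subtracting 37·141 from v gives the tidier solution (33, -56).
Check: 141·33 + 76·(-56) = 4653 − 4256 = 397. ✓

u = 33, v = -56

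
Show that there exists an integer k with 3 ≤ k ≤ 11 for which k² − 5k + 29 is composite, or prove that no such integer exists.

k = 11

At k = 11: 11² − 5·11 + 29 = 95 = 5·19, which is composite.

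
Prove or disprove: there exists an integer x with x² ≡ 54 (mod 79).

79 is prime, so by Euler's criterion 54 is a square mod 79 iff 54^((79−1)/2) = 54^39 ≡ 1 (mod 79).
Repeated squaring mod 79: 54^2 = 2916 ≡ 72; 54^4 ≡ 72² = 5184 ≡ 49; 54^8 ≡ 49² = 2401 ≡ 31; 54^16 ≡ 31² = 961 ≡ 13; 54^32 ≡ 13² = 169 ≡ 11.
Since 39 = 32 + 4 + 2 + 1, 54^39 ≡ 11 · 49 · 72 · 54; multiplying out mod 79: 11·49 = 539 ≡ 65, then 65·72 = 4680 ≡ 19, then 19·54 = 1026 ≡ 78. Thus 54^39 ≡ 78 ≡ −1 (mod 79).
The value −1 means 54 is a non-residue modulo 79, so x² ≡ 54 (mod 79) is impossible.

There is no such integer.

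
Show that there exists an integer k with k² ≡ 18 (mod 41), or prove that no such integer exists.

k = 31 works: 31² = 961, and 961 − 18 = 943 = 23·41.

k = 31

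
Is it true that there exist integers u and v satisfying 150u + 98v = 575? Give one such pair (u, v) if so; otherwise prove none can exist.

There are no such integers.

gcd(150, 98) = 2, so every integer of the form 150u + 98v is a multiple of 2.
However 575 leaves remainder 1 on division by 2.
So the equation is unsolvable over ℤ.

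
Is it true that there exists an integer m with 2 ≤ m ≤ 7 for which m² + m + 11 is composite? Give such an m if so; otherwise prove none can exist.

The values for m = 2, 3, …, 7 are 17, 23, 31, 41, 53, 67, and each of these is prime.
So no value in the range makes the expression composite.

No, no such integer m in that range exists.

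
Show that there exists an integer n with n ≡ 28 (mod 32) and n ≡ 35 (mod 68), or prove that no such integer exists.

There is no such integer.

gcd(32, 68) = 4. If n ≡ 28 (mod 32) and n ≡ 35 (mod 68), then n ≡ 28 (mod 4) and n ≡ 35 (mod 4).
These are incompatible: 28 − 35 = -7 is not divisible by 4.
Hence the system has no solution.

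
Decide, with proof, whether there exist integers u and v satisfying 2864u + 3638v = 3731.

There are no such integers.

Any value of 2864u + 3638v is a multiple of gcd(2864, 3638) = 2.
But 3731 = 2·1865 + 1, so 2 ∤ 3731.
Hence no integers u, v satisfy the equation.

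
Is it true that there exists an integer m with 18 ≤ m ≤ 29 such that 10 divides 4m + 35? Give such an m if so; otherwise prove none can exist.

For m = 18, 19, …, 29 the values of 4m + 35 modulo 10 are 7, 1, 5, 9, 3, 7, 1, 5, 9, 3, 7, 1 respectively.
None is 0, so 10 never divides 4m + 35 on this range.

There is no such integer m in that range.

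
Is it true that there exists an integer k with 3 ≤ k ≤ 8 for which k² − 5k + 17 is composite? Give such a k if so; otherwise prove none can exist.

No, no such integer k in that range exists.

The values for k = 3, 4, …, 8 are 11, 13, 17, 23, 31, 41, and each of these is prime.
So no value in the range makes the expression composite.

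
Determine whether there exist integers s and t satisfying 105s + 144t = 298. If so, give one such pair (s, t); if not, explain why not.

No, no such integers exist.

gcd(105, 144) = 3, so every integer of the form 105s + 144t is a multiple of 3.
However 298 leaves remainder 1 on division by 3.
So the equation is unsolvable over ℤ.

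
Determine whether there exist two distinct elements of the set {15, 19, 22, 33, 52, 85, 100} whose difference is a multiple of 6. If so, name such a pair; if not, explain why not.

Both 15 and 33 leave remainder 3 on division by 6; their difference 18 = 3·6 is a multiple of 6.

Yes: 15 and 33.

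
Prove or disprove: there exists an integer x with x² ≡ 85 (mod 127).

Apply Euler's criterion with the prime 127: 85 is a quadratic residue iff 85^63 ≡ 1 (mod 127), and a non-residue iff it is ≡ −1.
Squaring successively (mod 127): 85^2 = 7225 ≡ 113; 85^4 ≡ 113² = 12769 ≡ 69; 85^8 ≡ 69² = 4761 ≡ 62; 85^16 ≡ 62² = 3844 ≡ 34; 85^32 ≡ 34² = 1156 ≡ 13.
Since 63 = 32 + 16 + 8 + 4 + 2 + 1, 85^63 ≡ 13 · 34 · 62 · 69 · 113 · 85; multiplying out mod 127: 13·34 = 442 ≡ 61, then 61·62 = 3782 ≡ 99, then 99·69 = 6831 ≡ 100, then 100·113 = 11300 ≡ 124, then 124·85 = 10540 ≡ 126. Thus 85^63 ≡ 126 ≡ −1 (mod 127).
The value −1 means 85 is a non-residue modulo 127, so x² ≡ 85 (mod 127) is impossible.

No, no such integer exists.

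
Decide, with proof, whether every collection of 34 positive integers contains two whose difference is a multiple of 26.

Yes.

There are exactly 26 possible remainders on division by 26.
Placing 34 integers into 26 classes, some class receives at least two — say a and b.
Equal remainders mean a − b ≡ 0 (mod 26), so 26 divides their difference.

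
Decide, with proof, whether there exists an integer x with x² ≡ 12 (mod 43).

Apply Euler's criterion with the prime 43: 12 is a quadratic residue iff 12^21 ≡ 1 (mod 43), and a non-residue iff it is ≡ −1.
Squaring successively (mod 43): 12^2 = 144 ≡ 15; 12^4 ≡ 15² = 225 ≡ 10; 12^8 ≡ 10² = 100 ≡ 14; 12^16 ≡ 14² = 196 ≡ 24.
Since 21 = 16 + 4 + 1, 12^21 ≡ 24 · 10 · 12; multiplying out mod 43: 24·10 = 240 ≡ 25, then 25·12 = 300 ≡ 42. Thus 12^21 ≡ 42 ≡ −1 (mod 43).
By Euler's criterion 12 is a quadratic non-residue mod 43: no x satisfies x² ≡ 12 (mod 43).

No such integer exists.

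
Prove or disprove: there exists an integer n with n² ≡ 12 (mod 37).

n = 30 works: 30² = 900, and 900 − 12 = 888 = 24·37.

n = 30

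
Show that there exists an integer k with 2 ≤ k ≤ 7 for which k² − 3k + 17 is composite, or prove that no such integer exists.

k = 2

At k = 2: 2² − 3·2 + 17 = 15 = 3·5, which is composite.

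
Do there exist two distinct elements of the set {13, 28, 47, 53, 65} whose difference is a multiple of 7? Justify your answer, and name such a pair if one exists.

Two integers differ by a multiple of 7 exactly when they have the same residue mod 7. The residues are 13↦6, 28↦0, 47↦5, 53↦4, 65↦2.
These 5 residues are pairwise different, hence no difference of two elements is divisible by 7.

There is no such pair.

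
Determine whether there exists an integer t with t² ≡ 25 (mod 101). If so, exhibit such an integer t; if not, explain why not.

Take t = 96. Then 96² = 9216 = 91·101 + 25, so 96² ≡ 25 (mod 101).

t = 96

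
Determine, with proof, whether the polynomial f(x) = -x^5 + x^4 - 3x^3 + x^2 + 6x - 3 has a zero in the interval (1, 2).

f(1) = 1 and f(2) = -27, which have opposite signs.
f is continuous everywhere (it is a polynomial), in particular on [1, 2].
By the Intermediate Value Theorem f must vanish at some point of (1, 2).

Such a root exists.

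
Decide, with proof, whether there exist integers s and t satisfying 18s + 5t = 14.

18 and 5 are coprime, so 18s + 5t ranges over all of ℤ.
Dividing repeatedly: 18 = 3·5 + 3, 5 = 1·3 + 2, 3 = 1·2 + 1, 2 = 2·1 + 0.
Back-substituting, 1 = 3 − 1·2 = 3 − (5 − 1·3) = −5 + 2·3 = −5 + 2·(18 − 3·5) = 2·18 − 7·5; that is, 18·2 + 5·(-7) = 1.
Multiplying through by 14: s = 2·14 = 28, t = (-7)·14 = -98 is a solution.
Subtracting 5·5 from s and adding 5·18 to t gives the tidier solution (3, -8).
Indeed 18·3 + 5·(-8) = 54 − 40 = 14.

s = 3, t = -8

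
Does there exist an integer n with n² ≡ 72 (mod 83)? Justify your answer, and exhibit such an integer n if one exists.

No, no such integer exists.

83 is prime, so by Euler's criterion 72 is a square mod 83 iff 72^((83−1)/2) = 72^41 ≡ 1 (mod 83).
Repeated squaring mod 83: 72^2 = 5184 ≡ 38; 72^4 ≡ 38² = 1444 ≡ 33; 72^8 ≡ 33² = 1089 ≡ 10; 72^16 ≡ 10² = 100 ≡ 17; 72^32 ≡ 17² = 289 ≡ 40.
Since 41 = 32 + 8 + 1, 72^41 ≡ 40 · 10 · 72; multiplying out mod 83: 40·10 = 400 ≡ 68, then 68·72 = 4896 ≡ 82. Thus 72^41 ≡ 82 ≡ −1 (mod 83).
By Euler's criterion 72 is a quadratic non-residue mod 83: no n satisfies n² ≡ 72 (mod 83).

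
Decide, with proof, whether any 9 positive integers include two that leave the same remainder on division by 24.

Consider the 9 integers 13, 14, …, 21. They lie in distinct residue classes modulo 24, since 9 ≤ 24.
Hence this collection has no pair with equal remainders mod 24, disproving the claim.

No; for instance {13, 14, 15, 16, 17, 18, 19, 20, 21} is a counterexample.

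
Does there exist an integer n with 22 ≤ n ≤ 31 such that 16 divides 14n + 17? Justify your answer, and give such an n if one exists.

For n = 22, 23, …, 31 the values of 14n + 17 modulo 16 are 5, 3, 1, 15, 13, 11, 9, 7, 5, 3 respectively.
None is 0, so 16 never divides 14n + 17 on this range.

No, no such integer n in that range exists.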